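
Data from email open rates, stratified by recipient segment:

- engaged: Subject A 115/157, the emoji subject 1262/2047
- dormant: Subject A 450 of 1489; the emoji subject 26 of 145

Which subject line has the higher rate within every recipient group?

Subject A

Engaged: Subject A 115/157 = 73.2%, the emoji subject 1262/2047 = 61.7% → Subject A
Dormant: Subject A 450/1489 = 30.2%, the emoji subject 26/145 = 17.9% → Subject A
Subject A has the higher rate in both groups.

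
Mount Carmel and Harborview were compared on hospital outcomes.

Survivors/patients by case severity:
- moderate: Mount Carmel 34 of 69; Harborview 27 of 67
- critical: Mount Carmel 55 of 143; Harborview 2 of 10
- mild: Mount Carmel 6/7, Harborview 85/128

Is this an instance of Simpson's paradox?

Moderate: Mount Carmel 34/69 = 49.3%, Harborview 27/67 = 40.3% → Mount Carmel
Critical: Mount Carmel 55/143 = 38.5%, Harborview 2/10 = 20.0% → Mount Carmel
Mild: Mount Carmel 6/7 = 85.7%, Harborview 85/128 = 66.4% → Mount Carmel
Overall: Mount Carmel 95/219 = 43.4%, Harborview 114/205 = 55.6% → Harborview
Mount Carmel wins each case group but Harborview wins overall — the comparison reverses. Mount Carmel's patients skew toward critical, which has a lower base rate.

Yes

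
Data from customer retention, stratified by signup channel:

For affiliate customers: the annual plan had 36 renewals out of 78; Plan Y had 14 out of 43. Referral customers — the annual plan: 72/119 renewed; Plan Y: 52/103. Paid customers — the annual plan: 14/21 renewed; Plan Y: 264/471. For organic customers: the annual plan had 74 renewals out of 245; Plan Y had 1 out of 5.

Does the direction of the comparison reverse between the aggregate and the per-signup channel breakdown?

Yes

Affiliate: the annual plan 36/78 = 46.2%, Plan Y 14/43 = 32.6% → the annual plan
Referral: the annual plan 72/119 = 60.5%, Plan Y 52/103 = 50.5% → the annual plan
Paid: the annual plan 14/21 = 66.7%, Plan Y 264/471 = 56.1% → the annual plan
Organic: the annual plan 74/245 = 30.2%, Plan Y 1/5 = 20.0% → the annual plan
Overall: the annual plan 196/463 = 42.3%, Plan Y 331/622 = 53.2% → Plan Y
The annual plan wins each signup group but Plan Y wins overall — the comparison reverses. The annual plan's customers skew toward organic, which has a lower base rate.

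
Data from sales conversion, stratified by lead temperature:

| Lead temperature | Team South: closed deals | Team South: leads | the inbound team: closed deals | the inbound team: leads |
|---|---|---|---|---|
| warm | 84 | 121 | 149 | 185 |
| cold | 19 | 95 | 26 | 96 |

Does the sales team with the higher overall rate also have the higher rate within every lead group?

Yes

Warm: Team South 84/121 = 69.4%, the inbound team 149/185 = 80.5% → the inbound team
Cold: Team South 19/95 = 20.0%, the inbound team 26/96 = 27.1% → the inbound team
Overall: Team South 103/216 = 47.7%, the inbound team 175/281 = 62.3% → the inbound team
The inbound team wins overall and in every lead group — no reversal.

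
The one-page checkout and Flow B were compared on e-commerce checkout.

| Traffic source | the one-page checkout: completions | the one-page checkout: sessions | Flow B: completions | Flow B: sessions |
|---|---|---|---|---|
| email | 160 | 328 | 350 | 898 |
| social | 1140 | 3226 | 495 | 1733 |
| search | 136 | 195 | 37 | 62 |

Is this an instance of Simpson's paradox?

Email: the one-page checkout 160/328 = 48.8%, Flow B 350/898 = 39.0% → the one-page checkout
Social: the one-page checkout 1140/3226 = 35.3%, Flow B 495/1733 = 28.6% → the one-page checkout
Search: the one-page checkout 136/195 = 69.7%, Flow B 37/62 = 59.7% → the one-page checkout
Overall: the one-page checkout 1436/3749 = 38.3%, Flow B 882/2693 = 32.8% → the one-page checkout
The one-page checkout wins overall and in every traffic group — no reversal.

No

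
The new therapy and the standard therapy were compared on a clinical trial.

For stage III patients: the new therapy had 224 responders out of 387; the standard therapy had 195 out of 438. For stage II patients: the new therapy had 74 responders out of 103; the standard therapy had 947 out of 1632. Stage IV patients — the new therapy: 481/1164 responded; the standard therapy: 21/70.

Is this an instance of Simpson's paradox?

Yes

Stage III: the new therapy 224/387 = 57.9%, the standard therapy 195/438 = 44.5% → the new therapy
Stage II: the new therapy 74/103 = 71.8%, the standard therapy 947/1632 = 58.0% → the new therapy
Stage IV: the new therapy 481/1164 = 41.3%, the standard therapy 21/70 = 30.0% → the new therapy
Overall: the new therapy 779/1654 = 47.1%, the standard therapy 1163/2140 = 54.3% → the standard therapy
The new therapy wins each disease group but the standard therapy wins overall — the comparison reverses. The new therapy's patients skew toward stage IV, which has a lower base rate.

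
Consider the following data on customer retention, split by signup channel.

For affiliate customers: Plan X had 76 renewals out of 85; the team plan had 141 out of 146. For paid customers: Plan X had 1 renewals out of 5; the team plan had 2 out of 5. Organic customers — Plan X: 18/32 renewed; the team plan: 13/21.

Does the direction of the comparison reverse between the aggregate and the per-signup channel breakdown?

Affiliate: Plan X 76/85 = 89.4%, the team plan 141/146 = 96.6% → the team plan
Paid: Plan X 1/5 = 20.0%, the team plan 2/5 = 40.0% → the team plan
Organic: Plan X 18/32 = 56.2%, the team plan 13/21 = 61.9% → the team plan
Overall: Plan X 95/122 = 77.9%, the team plan 156/172 = 90.7% → the team plan
The team plan wins overall and in every signup group — no reversal.

No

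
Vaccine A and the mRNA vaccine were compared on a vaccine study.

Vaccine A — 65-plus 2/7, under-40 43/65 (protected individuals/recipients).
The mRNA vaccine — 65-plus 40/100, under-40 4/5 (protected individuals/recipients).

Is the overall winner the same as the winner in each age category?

No

65-plus: Vaccine A 2/7 = 28.6%, the mRNA vaccine 40/100 = 40.0% → the mRNA vaccine
Under-40: Vaccine A 43/65 = 66.2%, the mRNA vaccine 4/5 = 80.0% → the mRNA vaccine
Overall: Vaccine A 45/72 = 62.5%, the mRNA vaccine 44/105 = 41.9% → Vaccine A
The mRNA vaccine wins each age group but Vaccine A wins overall — the comparison reverses. The mRNA vaccine's recipients skew toward 65-plus, which has a lower base rate.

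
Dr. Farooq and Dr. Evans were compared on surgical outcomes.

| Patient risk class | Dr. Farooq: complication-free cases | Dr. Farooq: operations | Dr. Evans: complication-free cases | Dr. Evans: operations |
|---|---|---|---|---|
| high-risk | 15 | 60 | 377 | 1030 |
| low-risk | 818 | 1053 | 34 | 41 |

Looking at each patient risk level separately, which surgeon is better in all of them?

High-risk: Dr. Farooq 15/60 = 25.0%, Dr. Evans 377/1030 = 36.6% → Dr. Evans
Low-risk: Dr. Farooq 818/1053 = 77.7%, Dr. Evans 34/41 = 82.9% → Dr. Evans
Dr. Evans has the higher rate in both groups.

Dr. Evans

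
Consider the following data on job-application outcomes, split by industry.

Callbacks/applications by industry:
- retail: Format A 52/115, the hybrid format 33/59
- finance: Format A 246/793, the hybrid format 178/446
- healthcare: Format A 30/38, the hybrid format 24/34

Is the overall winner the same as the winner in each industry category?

Retail: Format A 52/115 = 45.2%, the hybrid format 33/59 = 55.9% → the hybrid format
Finance: Format A 246/793 = 31.0%, the hybrid format 178/446 = 39.9% → the hybrid format
Healthcare: Format A 30/38 = 78.9%, the hybrid format 24/34 = 70.6% → Format A
Overall: Format A 328/946 = 34.7%, the hybrid format 235/539 = 43.6% → the hybrid format
Neither sweeps: Format A wins 1 of 3 groups, the hybrid format wins 2. The hybrid format wins overall but not every group — no Simpson reversal.

No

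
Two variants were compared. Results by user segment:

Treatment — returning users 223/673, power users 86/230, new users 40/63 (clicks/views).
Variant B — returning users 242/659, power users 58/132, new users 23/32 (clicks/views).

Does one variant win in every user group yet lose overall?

No

Returning users: Treatment 223/673 = 33.1%, Variant B 242/659 = 36.7% → Variant B
Power users: Treatment 86/230 = 37.4%, Variant B 58/132 = 43.9% → Variant B
New users: Treatment 40/63 = 63.5%, Variant B 23/32 = 71.9% → Variant B
Overall: Treatment 349/966 = 36.1%, Variant B 323/823 = 39.2% → Variant B
Variant B wins overall and in every user group — no reversal.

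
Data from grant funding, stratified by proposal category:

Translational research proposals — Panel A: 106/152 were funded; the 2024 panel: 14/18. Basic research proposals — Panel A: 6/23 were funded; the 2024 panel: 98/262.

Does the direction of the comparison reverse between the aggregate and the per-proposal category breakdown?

Translational research: Panel A 106/152 = 69.7%, the 2024 panel 14/18 = 77.8% → the 2024 panel
Basic research: Panel A 6/23 = 26.1%, the 2024 panel 98/262 = 37.4% → the 2024 panel
Overall: Panel A 112/175 = 64.0%, the 2024 panel 112/280 = 40.0% → Panel A
The 2024 panel wins each proposal group but Panel A wins overall — the comparison reverses. The 2024 panel's proposals skew toward basic research, which has a lower base rate.

Yes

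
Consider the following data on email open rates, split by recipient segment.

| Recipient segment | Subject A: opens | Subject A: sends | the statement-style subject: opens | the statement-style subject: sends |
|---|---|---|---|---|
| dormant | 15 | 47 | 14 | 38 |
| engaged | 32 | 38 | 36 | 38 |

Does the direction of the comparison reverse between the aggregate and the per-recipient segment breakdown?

No

Dormant: Subject A 15/47 = 31.9%, the statement-style subject 14/38 = 36.8% → the statement-style subject
Engaged: Subject A 32/38 = 84.2%, the statement-style subject 36/38 = 94.7% → the statement-style subject
Overall: Subject A 47/85 = 55.3%, the statement-style subject 50/76 = 65.8% → the statement-style subject
The statement-style subject wins overall and in every recipient group — no reversal.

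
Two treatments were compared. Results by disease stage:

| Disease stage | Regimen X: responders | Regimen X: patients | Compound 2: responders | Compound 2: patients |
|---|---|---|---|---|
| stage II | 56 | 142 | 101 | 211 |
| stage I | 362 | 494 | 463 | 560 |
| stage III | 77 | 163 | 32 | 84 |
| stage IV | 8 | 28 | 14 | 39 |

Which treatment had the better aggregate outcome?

Compound 2

Stage II: Regimen X 56/142 = 39.4%, Compound 2 101/211 = 47.9% → Compound 2
Stage I: Regimen X 362/494 = 73.3%, Compound 2 463/560 = 82.7% → Compound 2
Stage III: Regimen X 77/163 = 47.2%, Compound 2 32/84 = 38.1% → Regimen X
Stage IV: Regimen X 8/28 = 28.6%, Compound 2 14/39 = 35.9% → Compound 2
Overall: Regimen X 503/827 = 60.8%, Compound 2 610/894 = 68.2% → Compound 2
(Neither sweeps every disease group, but Compound 2 has the higher pooled rate.)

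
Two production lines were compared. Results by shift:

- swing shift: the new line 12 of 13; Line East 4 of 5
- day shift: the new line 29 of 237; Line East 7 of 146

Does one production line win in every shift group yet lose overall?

Swing shift: the new line 12/13 = 92.3%, Line East 4/5 = 80.0% → the new line
Day shift: the new line 29/237 = 12.2%, Line East 7/146 = 4.8% → the new line
Overall: the new line 41/250 = 16.4%, Line East 11/151 = 7.3% → the new line
The new line wins overall and in every shift group — no reversal.

No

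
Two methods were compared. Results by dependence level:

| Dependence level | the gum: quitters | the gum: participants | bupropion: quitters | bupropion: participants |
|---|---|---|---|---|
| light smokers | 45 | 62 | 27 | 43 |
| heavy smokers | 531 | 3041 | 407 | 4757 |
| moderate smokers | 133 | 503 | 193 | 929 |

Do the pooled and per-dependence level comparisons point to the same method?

Light smokers: the gum 45/62 = 72.6%, bupropion 27/43 = 62.8% → the gum
Heavy smokers: the gum 531/3041 = 17.5%, bupropion 407/4757 = 8.6% → the gum
Moderate smokers: the gum 133/503 = 26.4%, bupropion 193/929 = 20.8% → the gum
Overall: the gum 709/3606 = 19.7%, bupropion 627/5729 = 10.9% → the gum
The gum wins overall and in every dependence group — no reversal.

Yes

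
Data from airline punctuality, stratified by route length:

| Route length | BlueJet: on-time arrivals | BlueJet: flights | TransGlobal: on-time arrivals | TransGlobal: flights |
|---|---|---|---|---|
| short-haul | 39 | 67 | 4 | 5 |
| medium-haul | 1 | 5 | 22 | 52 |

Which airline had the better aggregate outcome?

Short-haul: BlueJet 39/67 = 58.2%, TransGlobal 4/5 = 80.0% → TransGlobal
Medium-haul: BlueJet 1/5 = 20.0%, TransGlobal 22/52 = 42.3% → TransGlobal
Overall: BlueJet 40/72 = 55.6%, TransGlobal 26/57 = 45.6% → BlueJet
(TransGlobal wins every route group but BlueJet wins overall — TransGlobal's flights skew toward the low-rate medium-haul group.)

BlueJet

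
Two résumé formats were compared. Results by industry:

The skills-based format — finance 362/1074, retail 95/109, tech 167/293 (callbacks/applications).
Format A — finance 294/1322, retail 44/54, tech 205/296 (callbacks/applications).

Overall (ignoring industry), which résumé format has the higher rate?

Finance: the skills-based format 362/1074 = 33.7%, Format A 294/1322 = 22.2% → the skills-based format
Retail: the skills-based format 95/109 = 87.2%, Format A 44/54 = 81.5% → the skills-based format
Tech: the skills-based format 167/293 = 57.0%, Format A 205/296 = 69.3% → Format A
Overall: the skills-based format 624/1476 = 42.3%, Format A 543/1672 = 32.5% → the skills-based format
(Neither sweeps every industry group, but the skills-based format has the higher pooled rate.)

the skills-based format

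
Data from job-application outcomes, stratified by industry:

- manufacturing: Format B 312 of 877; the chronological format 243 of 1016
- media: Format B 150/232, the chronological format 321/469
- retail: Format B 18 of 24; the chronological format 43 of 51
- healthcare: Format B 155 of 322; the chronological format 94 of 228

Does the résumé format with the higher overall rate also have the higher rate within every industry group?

Manufacturing: Format B 312/877 = 35.6%, the chronological format 243/1016 = 23.9% → Format B
Media: Format B 150/232 = 64.7%, the chronological format 321/469 = 68.4% → the chronological format
Retail: Format B 18/24 = 75.0%, the chronological format 43/51 = 84.3% → the chronological format
Healthcare: Format B 155/322 = 48.1%, the chronological format 94/228 = 41.2% → Format B
Overall: Format B 635/1455 = 43.6%, the chronological format 701/1764 = 39.7% → Format B
Neither sweeps: Format B wins 2 of 4 groups, the chronological format wins 2. Format B wins overall but not every group — no Simpson reversal.

No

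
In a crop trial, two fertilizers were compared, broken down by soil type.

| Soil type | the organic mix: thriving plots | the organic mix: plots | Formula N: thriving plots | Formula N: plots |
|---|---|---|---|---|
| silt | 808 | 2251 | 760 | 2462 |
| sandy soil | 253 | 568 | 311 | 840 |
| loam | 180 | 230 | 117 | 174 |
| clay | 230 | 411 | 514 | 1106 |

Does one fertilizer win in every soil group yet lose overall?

Silt: the organic mix 808/2251 = 35.9%, Formula N 760/2462 = 30.9% → the organic mix
Sandy soil: the organic mix 253/568 = 44.5%, Formula N 311/840 = 37.0% → the organic mix
Loam: the organic mix 180/230 = 78.3%, Formula N 117/174 = 67.2% → the organic mix
Clay: the organic mix 230/411 = 56.0%, Formula N 514/1106 = 46.5% → the organic mix
Overall: the organic mix 1471/3460 = 42.5%, Formula N 1702/4582 = 37.1% → the organic mix
The organic mix wins overall and in every soil group — no reversal.

No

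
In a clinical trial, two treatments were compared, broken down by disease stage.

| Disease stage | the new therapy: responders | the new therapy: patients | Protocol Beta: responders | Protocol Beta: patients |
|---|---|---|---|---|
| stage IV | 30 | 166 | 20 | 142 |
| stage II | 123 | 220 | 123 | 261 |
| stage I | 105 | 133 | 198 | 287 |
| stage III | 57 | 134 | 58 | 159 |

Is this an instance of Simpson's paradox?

Stage IV: the new therapy 30/166 = 18.1%, Protocol Beta 20/142 = 14.1% → the new therapy
Stage II: the new therapy 123/220 = 55.9%, Protocol Beta 123/261 = 47.1% → the new therapy
Stage I: the new therapy 105/133 = 78.9%, Protocol Beta 198/287 = 69.0% → the new therapy
Stage III: the new therapy 57/134 = 42.5%, Protocol Beta 58/159 = 36.5% → the new therapy
Overall: the new therapy 315/653 = 48.2%, Protocol Beta 399/849 = 47.0% → the new therapy
The new therapy wins overall and in every disease group — no reversal.

No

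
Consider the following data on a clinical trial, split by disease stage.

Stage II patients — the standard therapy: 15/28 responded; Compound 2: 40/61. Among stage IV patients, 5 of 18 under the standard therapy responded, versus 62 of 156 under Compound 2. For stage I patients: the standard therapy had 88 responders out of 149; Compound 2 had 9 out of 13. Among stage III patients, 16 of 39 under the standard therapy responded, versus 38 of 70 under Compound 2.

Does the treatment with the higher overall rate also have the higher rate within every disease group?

No

Stage II: the standard therapy 15/28 = 53.6%, Compound 2 40/61 = 65.6% → Compound 2
Stage IV: the standard therapy 5/18 = 27.8%, Compound 2 62/156 = 39.7% → Compound 2
Stage I: the standard therapy 88/149 = 59.1%, Compound 2 9/13 = 69.2% → Compound 2
Stage III: the standard therapy 16/39 = 41.0%, Compound 2 38/70 = 54.3% → Compound 2
Overall: the standard therapy 124/234 = 53.0%, Compound 2 149/300 = 49.7% → the standard therapy
Compound 2 wins each disease group but the standard therapy wins overall — the comparison reverses. Compound 2's patients skew toward stage IV, which has a lower base rate.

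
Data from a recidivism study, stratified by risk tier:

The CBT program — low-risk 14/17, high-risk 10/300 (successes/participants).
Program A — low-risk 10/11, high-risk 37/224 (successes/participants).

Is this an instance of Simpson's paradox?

Low-risk: the CBT program 14/17 = 82.4%, Program A 10/11 = 90.9% → Program A
High-risk: the CBT program 10/300 = 3.3%, Program A 37/224 = 16.5% → Program A
Overall: the CBT program 24/317 = 7.6%, Program A 47/235 = 20.0% → Program A
Program A wins overall and in every risk group — no reversal.

No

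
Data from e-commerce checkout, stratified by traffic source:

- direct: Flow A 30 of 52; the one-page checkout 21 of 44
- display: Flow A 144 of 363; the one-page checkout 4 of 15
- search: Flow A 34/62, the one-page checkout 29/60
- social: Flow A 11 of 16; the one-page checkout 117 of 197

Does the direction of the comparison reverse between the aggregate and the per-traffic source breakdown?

Direct: Flow A 30/52 = 57.7%, the one-page checkout 21/44 = 47.7% → Flow A
Display: Flow A 144/363 = 39.7%, the one-page checkout 4/15 = 26.7% → Flow A
Search: Flow A 34/62 = 54.8%, the one-page checkout 29/60 = 48.3% → Flow A
Social: Flow A 11/16 = 68.8%, the one-page checkout 117/197 = 59.4% → Flow A
Overall: Flow A 219/493 = 44.4%, the one-page checkout 171/316 = 54.1% → the one-page checkout
Flow A wins each traffic group but the one-page checkout wins overall — the comparison reverses. Flow A's sessions skew toward display, which has a lower base rate.

Yes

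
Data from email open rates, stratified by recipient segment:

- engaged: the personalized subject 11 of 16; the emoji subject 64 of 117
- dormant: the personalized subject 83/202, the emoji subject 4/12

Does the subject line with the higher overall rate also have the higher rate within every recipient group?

Engaged: the personalized subject 11/16 = 68.8%, the emoji subject 64/117 = 54.7% → the personalized subject
Dormant: the personalized subject 83/202 = 41.1%, the emoji subject 4/12 = 33.3% → the personalized subject
Overall: the personalized subject 94/218 = 43.1%, the emoji subject 68/129 = 52.7% → the emoji subject
The personalized subject wins each recipient group but the emoji subject wins overall — the comparison reverses. The personalized subject's sends skew toward dormant, which has a lower base rate.

No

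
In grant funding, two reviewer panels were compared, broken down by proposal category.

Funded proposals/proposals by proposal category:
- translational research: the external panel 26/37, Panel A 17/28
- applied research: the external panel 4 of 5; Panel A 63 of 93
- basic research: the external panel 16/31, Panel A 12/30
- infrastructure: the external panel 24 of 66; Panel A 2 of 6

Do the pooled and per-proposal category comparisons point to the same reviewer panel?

No

Translational research: the external panel 26/37 = 70.3%, Panel A 17/28 = 60.7% → the external panel
Applied research: the external panel 4/5 = 80.0%, Panel A 63/93 = 67.7% → the external panel
Basic research: the external panel 16/31 = 51.6%, Panel A 12/30 = 40.0% → the external panel
Infrastructure: the external panel 24/66 = 36.4%, Panel A 2/6 = 33.3% → the external panel
Overall: the external panel 70/139 = 50.4%, Panel A 94/157 = 59.9% → Panel A
The external panel wins each proposal group but Panel A wins overall — the comparison reverses. The external panel's proposals skew toward infrastructure, which has a lower base rate.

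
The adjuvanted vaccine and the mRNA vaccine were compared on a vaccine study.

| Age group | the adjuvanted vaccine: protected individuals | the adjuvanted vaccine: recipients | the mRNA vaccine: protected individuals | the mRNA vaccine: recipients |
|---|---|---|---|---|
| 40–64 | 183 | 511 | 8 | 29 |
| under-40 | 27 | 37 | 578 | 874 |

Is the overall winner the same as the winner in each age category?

40–64: the adjuvanted vaccine 183/511 = 35.8%, the mRNA vaccine 8/29 = 27.6% → the adjuvanted vaccine
Under-40: the adjuvanted vaccine 27/37 = 73.0%, the mRNA vaccine 578/874 = 66.1% → the adjuvanted vaccine
Overall: the adjuvanted vaccine 210/548 = 38.3%, the mRNA vaccine 586/903 = 64.9% → the mRNA vaccine
The adjuvanted vaccine wins each age group but the mRNA vaccine wins overall — the comparison reverses. The adjuvanted vaccine's recipients skew toward 40–64, which has a lower base rate.

No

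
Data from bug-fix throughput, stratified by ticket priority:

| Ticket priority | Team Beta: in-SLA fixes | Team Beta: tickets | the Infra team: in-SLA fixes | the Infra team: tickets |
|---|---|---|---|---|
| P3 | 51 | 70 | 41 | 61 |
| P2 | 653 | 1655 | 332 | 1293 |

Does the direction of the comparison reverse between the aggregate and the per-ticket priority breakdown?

No

P3: Team Beta 51/70 = 72.9%, the Infra team 41/61 = 67.2% → Team Beta
P2: Team Beta 653/1655 = 39.5%, the Infra team 332/1293 = 25.7% → Team Beta
Overall: Team Beta 704/1725 = 40.8%, the Infra team 373/1354 = 27.5% → Team Beta
Team Beta wins overall and in every ticket group — no reversal.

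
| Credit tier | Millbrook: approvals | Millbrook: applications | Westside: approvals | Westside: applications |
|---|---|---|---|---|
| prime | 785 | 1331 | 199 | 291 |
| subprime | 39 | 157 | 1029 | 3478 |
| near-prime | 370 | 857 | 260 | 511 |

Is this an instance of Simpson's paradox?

Yes

Prime: Millbrook 785/1331 = 59.0%, Westside 199/291 = 68.4% → Westside
Subprime: Millbrook 39/157 = 24.8%, Westside 1029/3478 = 29.6% → Westside
Near-prime: Millbrook 370/857 = 43.2%, Westside 260/511 = 50.9% → Westside
Overall: Millbrook 1194/2345 = 50.9%, Westside 1488/4280 = 34.8% → Millbrook
Westside wins each credit group but Millbrook wins overall — the comparison reverses. Westside's applications skew toward subprime, which has a lower base rate.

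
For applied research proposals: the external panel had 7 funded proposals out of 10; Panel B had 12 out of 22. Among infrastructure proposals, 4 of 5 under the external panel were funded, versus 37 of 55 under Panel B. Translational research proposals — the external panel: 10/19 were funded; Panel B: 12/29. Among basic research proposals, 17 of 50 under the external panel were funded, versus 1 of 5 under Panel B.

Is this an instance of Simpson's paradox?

Yes

Applied research: the external panel 7/10 = 70.0%, Panel B 12/22 = 54.5% → the external panel
Infrastructure: the external panel 4/5 = 80.0%, Panel B 37/55 = 67.3% → the external panel
Translational research: the external panel 10/19 = 52.6%, Panel B 12/29 = 41.4% → the external panel
Basic research: the external panel 17/50 = 34.0%, Panel B 1/5 = 20.0% → the external panel
Overall: the external panel 38/84 = 45.2%, Panel B 62/111 = 55.9% → Panel B
The external panel wins each proposal group but Panel B wins overall — the comparison reverses. The external panel's proposals skew toward basic research, which has a lower base rate.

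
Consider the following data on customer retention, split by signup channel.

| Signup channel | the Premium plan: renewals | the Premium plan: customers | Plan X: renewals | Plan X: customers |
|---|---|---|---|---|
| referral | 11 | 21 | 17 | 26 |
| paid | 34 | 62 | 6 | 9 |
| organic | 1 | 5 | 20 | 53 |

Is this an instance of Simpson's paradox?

Referral: the Premium plan 11/21 = 52.4%, Plan X 17/26 = 65.4% → Plan X
Paid: the Premium plan 34/62 = 54.8%, Plan X 6/9 = 66.7% → Plan X
Organic: the Premium plan 1/5 = 20.0%, Plan X 20/53 = 37.7% → Plan X
Overall: the Premium plan 46/88 = 52.3%, Plan X 43/88 = 48.9% → the Premium plan
Plan X wins each signup group but the Premium plan wins overall — the comparison reverses. Plan X's customers skew toward organic, which has a lower base rate.

Yes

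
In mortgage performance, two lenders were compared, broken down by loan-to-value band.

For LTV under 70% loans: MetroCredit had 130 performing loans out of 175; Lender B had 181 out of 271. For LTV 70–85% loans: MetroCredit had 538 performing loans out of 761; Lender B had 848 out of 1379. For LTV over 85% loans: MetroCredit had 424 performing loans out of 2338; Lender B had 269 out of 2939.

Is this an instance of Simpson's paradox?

No

LTV under 70%: MetroCredit 130/175 = 74.3%, Lender B 181/271 = 66.8% → MetroCredit
LTV 70–85%: MetroCredit 538/761 = 70.7%, Lender B 848/1379 = 61.5% → MetroCredit
LTV over 85%: MetroCredit 424/2338 = 18.1%, Lender B 269/2939 = 9.2% → MetroCredit
Overall: MetroCredit 1092/3274 = 33.4%, Lender B 1298/4589 = 28.3% → MetroCredit
MetroCredit wins overall and in every loan-to-value group — no reversal.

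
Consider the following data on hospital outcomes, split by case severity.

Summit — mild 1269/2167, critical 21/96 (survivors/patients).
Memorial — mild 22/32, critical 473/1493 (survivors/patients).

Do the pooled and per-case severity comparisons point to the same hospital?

No

Mild: Summit 1269/2167 = 58.6%, Memorial 22/32 = 68.8% → Memorial
Critical: Summit 21/96 = 21.9%, Memorial 473/1493 = 31.7% → Memorial
Overall: Summit 1290/2263 = 57.0%, Memorial 495/1525 = 32.5% → Summit
Memorial wins each case group but Summit wins overall — the comparison reverses. Memorial's patients skew toward critical, which has a lower base rate.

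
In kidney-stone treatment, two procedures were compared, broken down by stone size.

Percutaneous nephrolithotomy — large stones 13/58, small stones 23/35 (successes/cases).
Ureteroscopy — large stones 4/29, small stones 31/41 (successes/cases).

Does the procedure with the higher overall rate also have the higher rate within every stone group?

Large stones: percutaneous nephrolithotomy 13/58 = 22.4%, ureteroscopy 4/29 = 13.8% → percutaneous nephrolithotomy
Small stones: percutaneous nephrolithotomy 23/35 = 65.7%, ureteroscopy 31/41 = 75.6% → ureteroscopy
Overall: percutaneous nephrolithotomy 36/93 = 38.7%, ureteroscopy 35/70 = 50.0% → ureteroscopy
Neither sweeps: percutaneous nephrolithotomy wins 1 of 2 groups, ureteroscopy wins 1. Ureteroscopy wins overall but not every group — no Simpson reversal.

No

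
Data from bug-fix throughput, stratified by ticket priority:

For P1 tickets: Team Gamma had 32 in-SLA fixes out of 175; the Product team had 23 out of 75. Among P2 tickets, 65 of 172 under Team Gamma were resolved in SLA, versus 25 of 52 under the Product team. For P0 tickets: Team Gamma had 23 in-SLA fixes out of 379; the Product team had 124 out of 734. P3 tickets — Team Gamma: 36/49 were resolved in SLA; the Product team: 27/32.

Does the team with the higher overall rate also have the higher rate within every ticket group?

P1: Team Gamma 32/175 = 18.3%, the Product team 23/75 = 30.7% → the Product team
P2: Team Gamma 65/172 = 37.8%, the Product team 25/52 = 48.1% → the Product team
P0: Team Gamma 23/379 = 6.1%, the Product team 124/734 = 16.9% → the Product team
P3: Team Gamma 36/49 = 73.5%, the Product team 27/32 = 84.4% → the Product team
Overall: Team Gamma 156/775 = 20.1%, the Product team 199/893 = 22.3% → the Product team
The Product team wins overall and in every ticket group — no reversal.

Yes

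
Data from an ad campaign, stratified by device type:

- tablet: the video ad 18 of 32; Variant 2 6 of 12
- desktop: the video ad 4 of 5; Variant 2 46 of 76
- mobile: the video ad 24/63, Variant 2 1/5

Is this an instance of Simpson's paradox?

Tablet: the video ad 18/32 = 56.2%, Variant 2 6/12 = 50.0% → the video ad
Desktop: the video ad 4/5 = 80.0%, Variant 2 46/76 = 60.5% → the video ad
Mobile: the video ad 24/63 = 38.1%, Variant 2 1/5 = 20.0% → the video ad
Overall: the video ad 46/100 = 46.0%, Variant 2 53/93 = 57.0% → Variant 2
The video ad wins each device group but Variant 2 wins overall — the comparison reverses. The video ad's impressions skew toward mobile, which has a lower base rate.

Yes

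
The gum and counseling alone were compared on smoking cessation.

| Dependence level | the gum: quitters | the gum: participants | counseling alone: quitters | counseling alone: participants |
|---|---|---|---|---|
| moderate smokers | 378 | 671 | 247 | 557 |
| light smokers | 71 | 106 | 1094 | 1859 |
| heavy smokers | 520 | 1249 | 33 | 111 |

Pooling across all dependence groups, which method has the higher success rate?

Moderate smokers: the gum 378/671 = 56.3%, counseling alone 247/557 = 44.3% → the gum
Light smokers: the gum 71/106 = 67.0%, counseling alone 1094/1859 = 58.8% → the gum
Heavy smokers: the gum 520/1249 = 41.6%, counseling alone 33/111 = 29.7% → the gum
Overall: the gum 969/2026 = 47.8%, counseling alone 1374/2527 = 54.4% → counseling alone
(The gum wins every dependence group but counseling alone wins overall — the gum's participants skew toward the low-rate heavy smokers group.)

counseling alone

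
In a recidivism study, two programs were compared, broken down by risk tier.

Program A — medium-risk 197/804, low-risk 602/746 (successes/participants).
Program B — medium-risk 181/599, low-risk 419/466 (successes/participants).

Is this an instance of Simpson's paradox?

No

Medium-risk: Program A 197/804 = 24.5%, Program B 181/599 = 30.2% → Program B
Low-risk: Program A 602/746 = 80.7%, Program B 419/466 = 89.9% → Program B
Overall: Program A 799/1550 = 51.5%, Program B 600/1065 = 56.3% → Program B
Program B wins overall and in every risk group — no reversal.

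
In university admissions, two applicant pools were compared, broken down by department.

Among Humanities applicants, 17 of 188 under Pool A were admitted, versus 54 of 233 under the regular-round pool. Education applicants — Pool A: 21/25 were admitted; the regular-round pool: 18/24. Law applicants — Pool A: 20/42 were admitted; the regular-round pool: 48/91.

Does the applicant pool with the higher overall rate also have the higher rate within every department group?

Humanities: Pool A 17/188 = 9.0%, the regular-round pool 54/233 = 23.2% → the regular-round pool
Education: Pool A 21/25 = 84.0%, the regular-round pool 18/24 = 75.0% → Pool A
Law: Pool A 20/42 = 47.6%, the regular-round pool 48/91 = 52.7% → the regular-round pool
Overall: Pool A 58/255 = 22.7%, the regular-round pool 120/348 = 34.5% → the regular-round pool
Neither sweeps: Pool A wins 1 of 3 groups, the regular-round pool wins 2. The regular-round pool wins overall but not every group — no Simpson reversal.

No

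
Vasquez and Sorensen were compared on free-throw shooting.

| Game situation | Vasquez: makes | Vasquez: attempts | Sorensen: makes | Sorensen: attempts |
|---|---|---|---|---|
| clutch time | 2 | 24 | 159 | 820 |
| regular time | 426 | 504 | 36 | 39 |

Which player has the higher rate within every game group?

Clutch time: Vasquez 2/24 = 8.3%, Sorensen 159/820 = 19.4% → Sorensen
Regular time: Vasquez 426/504 = 84.5%, Sorensen 36/39 = 92.3% → Sorensen
Sorensen has the higher rate in both groups.

Sorensen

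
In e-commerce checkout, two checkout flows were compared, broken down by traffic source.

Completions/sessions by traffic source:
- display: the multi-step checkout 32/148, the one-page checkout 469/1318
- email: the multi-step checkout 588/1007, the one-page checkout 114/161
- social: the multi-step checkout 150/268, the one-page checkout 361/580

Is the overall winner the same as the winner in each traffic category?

Display: the multi-step checkout 32/148 = 21.6%, the one-page checkout 469/1318 = 35.6% → the one-page checkout
Email: the multi-step checkout 588/1007 = 58.4%, the one-page checkout 114/161 = 70.8% → the one-page checkout
Social: the multi-step checkout 150/268 = 56.0%, the one-page checkout 361/580 = 62.2% → the one-page checkout
Overall: the multi-step checkout 770/1423 = 54.1%, the one-page checkout 944/2059 = 45.8% → the multi-step checkout
The one-page checkout wins each traffic group but the multi-step checkout wins overall — the comparison reverses. The one-page checkout's sessions skew toward display, which has a lower base rate.

No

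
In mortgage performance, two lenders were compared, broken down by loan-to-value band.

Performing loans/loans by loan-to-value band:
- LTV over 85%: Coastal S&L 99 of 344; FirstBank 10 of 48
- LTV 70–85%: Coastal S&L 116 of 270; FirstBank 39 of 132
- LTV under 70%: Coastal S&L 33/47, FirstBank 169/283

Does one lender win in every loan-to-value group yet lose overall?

Yes

LTV over 85%: Coastal S&L 99/344 = 28.8%, FirstBank 10/48 = 20.8% → Coastal S&L
LTV 70–85%: Coastal S&L 116/270 = 43.0%, FirstBank 39/132 = 29.5% → Coastal S&L
LTV under 70%: Coastal S&L 33/47 = 70.2%, FirstBank 169/283 = 59.7% → Coastal S&L
Overall: Coastal S&L 248/661 = 37.5%, FirstBank 218/463 = 47.1% → FirstBank
Coastal S&L wins each loan-to-value group but FirstBank wins overall — the comparison reverses. Coastal S&L's loans skew toward LTV over 85%, which has a lower base rate.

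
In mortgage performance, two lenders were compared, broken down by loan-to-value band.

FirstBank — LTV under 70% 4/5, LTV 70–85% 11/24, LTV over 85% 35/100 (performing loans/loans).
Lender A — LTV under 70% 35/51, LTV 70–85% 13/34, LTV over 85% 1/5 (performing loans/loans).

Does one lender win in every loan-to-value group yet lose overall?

Yes

LTV under 70%: FirstBank 4/5 = 80.0%, Lender A 35/51 = 68.6% → FirstBank
LTV 70–85%: FirstBank 11/24 = 45.8%, Lender A 13/34 = 38.2% → FirstBank
LTV over 85%: FirstBank 35/100 = 35.0%, Lender A 1/5 = 20.0% → FirstBank
Overall: FirstBank 50/129 = 38.8%, Lender A 49/90 = 54.4% → Lender A
FirstBank wins each loan-to-value group but Lender A wins overall — the comparison reverses. FirstBank's loans skew toward LTV over 85%, which has a lower base rate.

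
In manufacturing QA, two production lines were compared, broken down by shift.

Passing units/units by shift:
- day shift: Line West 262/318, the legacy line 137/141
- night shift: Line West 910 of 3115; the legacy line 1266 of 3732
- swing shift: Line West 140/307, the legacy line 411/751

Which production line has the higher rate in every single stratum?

Day shift: Line West 262/318 = 82.4%, the legacy line 137/141 = 97.2% → the legacy line
Night shift: Line West 910/3115 = 29.2%, the legacy line 1266/3732 = 33.9% → the legacy line
Swing shift: Line West 140/307 = 45.6%, the legacy line 411/751 = 54.7% → the legacy line
The legacy line has the higher rate in all 3 groups.

the legacy line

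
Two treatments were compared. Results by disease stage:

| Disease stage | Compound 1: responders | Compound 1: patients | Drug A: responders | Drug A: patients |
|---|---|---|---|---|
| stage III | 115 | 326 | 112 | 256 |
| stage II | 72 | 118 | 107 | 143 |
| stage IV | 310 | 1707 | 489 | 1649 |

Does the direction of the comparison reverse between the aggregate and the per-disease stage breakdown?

Stage III: Compound 1 115/326 = 35.3%, Drug A 112/256 = 43.8% → Drug A
Stage II: Compound 1 72/118 = 61.0%, Drug A 107/143 = 74.8% → Drug A
Stage IV: Compound 1 310/1707 = 18.2%, Drug A 489/1649 = 29.7% → Drug A
Overall: Compound 1 497/2151 = 23.1%, Drug A 708/2048 = 34.6% → Drug A
Drug A wins overall and in every disease group — no reversal.

No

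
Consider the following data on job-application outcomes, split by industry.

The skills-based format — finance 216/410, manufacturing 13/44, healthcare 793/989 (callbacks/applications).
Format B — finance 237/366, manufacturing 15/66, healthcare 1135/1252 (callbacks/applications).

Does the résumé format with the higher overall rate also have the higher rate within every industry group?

Finance: the skills-based format 216/410 = 52.7%, Format B 237/366 = 64.8% → Format B
Manufacturing: the skills-based format 13/44 = 29.5%, Format B 15/66 = 22.7% → the skills-based format
Healthcare: the skills-based format 793/989 = 80.2%, Format B 1135/1252 = 90.7% → Format B
Overall: the skills-based format 1022/1443 = 70.8%, Format B 1387/1684 = 82.4% → Format B
Neither sweeps: the skills-based format wins 1 of 3 groups, Format B wins 2. Format B wins overall but not every group — no Simpson reversal.

No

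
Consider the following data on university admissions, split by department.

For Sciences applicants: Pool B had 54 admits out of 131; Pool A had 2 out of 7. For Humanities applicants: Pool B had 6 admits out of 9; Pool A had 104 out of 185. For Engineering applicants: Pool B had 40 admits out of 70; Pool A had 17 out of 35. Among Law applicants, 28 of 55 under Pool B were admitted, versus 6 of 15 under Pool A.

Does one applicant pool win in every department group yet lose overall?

Yes

Sciences: Pool B 54/131 = 41.2%, Pool A 2/7 = 28.6% → Pool B
Humanities: Pool B 6/9 = 66.7%, Pool A 104/185 = 56.2% → Pool B
Engineering: Pool B 40/70 = 57.1%, Pool A 17/35 = 48.6% → Pool B
Law: Pool B 28/55 = 50.9%, Pool A 6/15 = 40.0% → Pool B
Overall: Pool B 128/265 = 48.3%, Pool A 129/242 = 53.3% → Pool A
Pool B wins each department group but Pool A wins overall — the comparison reverses. Pool B's applicants skew toward Sciences, which has a lower base rate.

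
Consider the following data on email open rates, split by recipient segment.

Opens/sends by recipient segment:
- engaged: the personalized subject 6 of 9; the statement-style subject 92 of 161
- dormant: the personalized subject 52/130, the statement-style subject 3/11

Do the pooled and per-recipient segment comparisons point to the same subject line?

No

Engaged: the personalized subject 6/9 = 66.7%, the statement-style subject 92/161 = 57.1% → the personalized subject
Dormant: the personalized subject 52/130 = 40.0%, the statement-style subject 3/11 = 27.3% → the personalized subject
Overall: the personalized subject 58/139 = 41.7%, the statement-style subject 95/172 = 55.2% → the statement-style subject
The personalized subject wins each recipient group but the statement-style subject wins overall — the comparison reverses. The personalized subject's sends skew toward dormant, which has a lower base rate.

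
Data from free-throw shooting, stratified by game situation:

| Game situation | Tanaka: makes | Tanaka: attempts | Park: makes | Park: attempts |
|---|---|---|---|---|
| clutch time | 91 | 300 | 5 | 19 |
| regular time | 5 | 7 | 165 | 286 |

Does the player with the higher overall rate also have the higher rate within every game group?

Clutch time: Tanaka 91/300 = 30.3%, Park 5/19 = 26.3% → Tanaka
Regular time: Tanaka 5/7 = 71.4%, Park 165/286 = 57.7% → Tanaka
Overall: Tanaka 96/307 = 31.3%, Park 170/305 = 55.7% → Park
Tanaka wins each game group but Park wins overall — the comparison reverses. Tanaka's attempts skew toward clutch time, which has a lower base rate.

No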